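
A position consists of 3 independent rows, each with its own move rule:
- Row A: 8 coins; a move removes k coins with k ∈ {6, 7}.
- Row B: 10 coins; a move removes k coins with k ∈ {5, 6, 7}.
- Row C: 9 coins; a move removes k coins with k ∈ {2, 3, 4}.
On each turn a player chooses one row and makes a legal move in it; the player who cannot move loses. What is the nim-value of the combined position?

2

Grundy values for row A (subtraction set {6, 7}):
g(0) = mex{} = 0
g(1) = mex{} = 0
g(2) = mex{} = 0
g(3) = mex{} = 0
g(4) = mex{} = 0
g(5) = mex{} = 0
g(6) = mex{0} = 1
g(7) = mex{0} = 1
g(8) = mex{0} = 1
So g(8) = 1.
Build the Grundy sequence for row B with g(k) = mex{g(k−s) : s ∈ {5, 6, 7}, s ≤ k}:
k:     0  1  2  3  4  5  6  7  8  9 10
g(k):  0  0  0  0  0  1  1  1  1  1  2
So g(10) = 2.
Grundy values for row C (subtraction set {2, 3, 4}):
k:     0  1  2  3  4  5  6  7  8  9
g(k):  0  0  1  1  2  2  0  0  1  1
So g(9) = 1.
The value of a disjunctive sum is the nim-sum of the parts.
Combined value = 1 ⊕ 2 ⊕ 1 = 2.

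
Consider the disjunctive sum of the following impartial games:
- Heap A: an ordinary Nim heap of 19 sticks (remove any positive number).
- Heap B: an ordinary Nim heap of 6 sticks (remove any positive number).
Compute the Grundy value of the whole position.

Heap A is a plain Nim heap of size 19, so its Grundy value is 19.
Heap B is a plain Nim heap of size 6, so its Grundy value is 6.
The value of a disjunctive sum is the nim-sum of the parts.
Combined value = 19 XOR 6 = 21.

21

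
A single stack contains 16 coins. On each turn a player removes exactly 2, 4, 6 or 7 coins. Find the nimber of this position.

Build the Grundy sequence with g(k) = mex{g(k−s) : s ∈ {2, 4, 6, 7}, s ≤ k}:
k:     0  1  2  3  4  5  6  7  8  9 10 11 12 13 14 15 16
g(k):  0  0  1  1  2  2  3  3  4  0  0  1  1  2  2  3  3
So g(16) = 3.

3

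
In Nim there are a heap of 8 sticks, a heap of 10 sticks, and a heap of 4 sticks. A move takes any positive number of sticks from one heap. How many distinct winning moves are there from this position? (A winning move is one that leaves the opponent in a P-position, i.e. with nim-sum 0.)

Bitwise XOR of the heap sizes:
  1000  (8)
  1010  (10)
  0100  (4)
  ----
  0110  (6)
The overall nim-sum is X = 6. A heap of size p has a winning move iff p XOR X < p (reduce it to p XOR X).
  8: 8 XOR 6 = 14 ≥ 8 — no move.
  10: 10 XOR 6 = 12 ≥ 10 — no move.
  4: 4 XOR 6 = 2 < 4 — winning move (to 2).
That gives 1 winning move.

1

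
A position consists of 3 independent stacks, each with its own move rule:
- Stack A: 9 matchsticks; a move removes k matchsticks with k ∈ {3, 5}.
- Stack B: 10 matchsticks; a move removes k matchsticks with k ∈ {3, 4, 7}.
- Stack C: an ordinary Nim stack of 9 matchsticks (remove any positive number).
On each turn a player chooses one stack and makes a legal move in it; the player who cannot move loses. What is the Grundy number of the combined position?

9

For stack A, compute g(0), g(1), … with moves {3, 5}:
k:     0  1  2  3  4  5  6  7  8  9
g(k):  0  0  0  1  1  1  2  2  0  0
So g(9) = 0.
Grundy values for stack B (subtraction set {3, 4, 7}):
k:     0  1  2  3  4  5  6  7  8  9 10
g(k):  0  0  0  1  1  1  2  2  2  3  0
So g(10) = 0.
Stack C is a plain Nim stack of size 9, so its Grundy value is 9.
By the Sprague-Grundy theorem, the Grundy value of a sum of independent games is the XOR of the component values.
Combined value = 0 ⊕ 0 ⊕ 9 = 9.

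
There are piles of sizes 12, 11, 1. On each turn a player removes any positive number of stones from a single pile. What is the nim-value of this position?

6

Compute the nim-sum pairwise:
12 ^ 11 = 7
7 ^ 1 = 6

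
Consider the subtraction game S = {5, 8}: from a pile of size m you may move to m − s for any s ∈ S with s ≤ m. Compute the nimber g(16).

Build the Grundy sequence with g(k) = mex{g(k−s) : s ∈ {5, 8}, s ≤ k}:
k:     0  1  2  3  4  5  6  7  8  9 10 11 12 13 14 15 16
g(k):  0  0  0  0  0  1  1  1  1  1  2  2  2  0  0  0  0
So g(16) = 0.

0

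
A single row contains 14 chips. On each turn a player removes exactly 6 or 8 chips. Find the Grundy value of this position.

Build the Grundy sequence with g(k) = mex{g(k−s) : s ∈ {6, 8}, s ≤ k}:
g(0) = mex{} = 0
g(1) = mex{} = 0
g(2) = mex{} = 0
g(3) = mex{} = 0
g(4) = mex{} = 0
g(5) = mex{} = 0
g(6) = mex{0} = 1
g(7) = mex{0} = 1
g(8) = mex{0} = 1
g(9) = mex{0} = 1
g(10) = mex{0} = 1
g(11) = mex{0} = 1
g(12) = mex{0,1} = 2
g(13) = mex{0,1} = 2
g(14) = mex{1} = 0
So g(14) = 0.

0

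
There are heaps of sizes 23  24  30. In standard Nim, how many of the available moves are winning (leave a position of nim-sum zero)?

3

Nim-sum: 23 XOR 24 XOR 30 = 17.
The overall nim-sum is X = 17. A heap of size p has a winning move iff p XOR X < p (reduce it to p XOR X).
  23: 23 XOR 17 = 6 < 23 — winning move (to 6).
  24: 24 XOR 17 = 9 < 24 — winning move (to 9).
  30: 30 XOR 17 = 15 < 30 — winning move (to 15).
That gives 3 winning moves.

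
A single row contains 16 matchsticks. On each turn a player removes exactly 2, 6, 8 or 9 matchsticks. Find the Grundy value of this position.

0

Grundy values for subtraction set {2, 6, 8, 9}:
k:     0  1  2  3  4  5  6  7  8  9 10 11 12 13 14 15 16
g(k):  0  0  1  1  0  0  1  1  2  2  3  3  2  2  3  0  0
So g(16) = 0.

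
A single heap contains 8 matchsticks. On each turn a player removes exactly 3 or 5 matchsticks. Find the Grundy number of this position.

0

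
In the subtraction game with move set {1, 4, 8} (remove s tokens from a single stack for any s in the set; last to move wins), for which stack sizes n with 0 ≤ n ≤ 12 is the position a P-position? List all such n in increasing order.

Grundy values for subtraction set {1, 4, 8}:
k:     0  1  2  3  4  5  6  7  8  9 10 11 12
g(k):  0  1  0  1  2  0  1  0  1  2  3  2  0
The P-positions (g = 0) in 0..12 are 0, 2, 5, 7, 12.

0, 2, 5, 7, 12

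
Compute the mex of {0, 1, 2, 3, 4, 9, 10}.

5

The values 0, 1, 2, 3, 4 are all present; 5 is the first non-negative integer missing from the set.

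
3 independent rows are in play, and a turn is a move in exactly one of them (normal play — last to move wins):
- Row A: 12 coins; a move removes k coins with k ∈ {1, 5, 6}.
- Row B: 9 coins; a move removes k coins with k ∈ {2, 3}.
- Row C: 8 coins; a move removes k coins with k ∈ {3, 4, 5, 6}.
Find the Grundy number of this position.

For row A, compute g(0), g(1), … with moves {1, 5, 6}:
g(0) = mex{} = 0
g(1) = mex{0} = 1
g(2) = mex{1} = 0
g(3) = mex{0} = 1
g(4) = mex{1} = 0
g(5) = mex{0} = 1
g(6) = mex{0,1} = 2
g(7) = mex{0,1,2} = 3
g(8) = mex{0,1,3} = 2
g(9) = mex{0,1,2} = 3
g(10) = mex{0,1,3} = 2
g(11) = mex{1,2} = 0
g(12) = mex{0,2,3} = 1
So g(12) = 1.
Build the Grundy sequence for row B with g(k) = mex{g(k−s) : s ∈ {2, 3}, s ≤ k}:
k:     0  1  2  3  4  5  6  7  8  9
g(k):  0  0  1  1  2  0  0  1  1  2
So g(9) = 2.
For row C, compute g(0), g(1), … with moves {3, 4, 5, 6}:
g(0) = mex{} = 0
g(1) = mex{} = 0
g(2) = mex{} = 0
g(3) = mex{0} = 1
g(4) = mex{0} = 1
g(5) = mex{0} = 1
g(6) = mex{0,1} = 2
g(7) = mex{0,1} = 2
g(8) = mex{0,1} = 2
So g(8) = 2.
The value of a disjunctive sum is the nim-sum of the parts.
Combined value = 1 ⊕ 2 ⊕ 2 = 1.

1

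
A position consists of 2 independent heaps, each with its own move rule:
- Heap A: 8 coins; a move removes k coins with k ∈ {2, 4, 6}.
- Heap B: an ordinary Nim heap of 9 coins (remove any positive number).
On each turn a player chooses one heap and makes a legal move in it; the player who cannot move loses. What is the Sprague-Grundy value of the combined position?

9

Grundy values for heap A (subtraction set {2, 4, 6}):
k:     0  1  2  3  4  5  6  7  8
g(k):  0  0  1  1  2  2  3  3  0
So g(8) = 0.
Heap B is a plain Nim heap of size 9, so its Grundy value is 9.
The value of a disjunctive sum is the nim-sum of the parts.
Combined value = 0 XOR 9 = 9.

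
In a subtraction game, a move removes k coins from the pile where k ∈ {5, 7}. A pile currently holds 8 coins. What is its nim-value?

Grundy values for subtraction set {5, 7}:
g(0) = mex{} = 0
g(1) = mex{} = 0
g(2) = mex{} = 0
g(3) = mex{} = 0
g(4) = mex{} = 0
g(5) = mex{0} = 1
g(6) = mex{0} = 1
g(7) = mex{0} = 1
g(8) = mex{0} = 1
So g(8) = 1.

1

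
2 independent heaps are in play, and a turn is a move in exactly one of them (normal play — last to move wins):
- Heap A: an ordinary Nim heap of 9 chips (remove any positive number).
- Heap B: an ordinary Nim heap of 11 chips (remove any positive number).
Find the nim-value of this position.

2

Heap A is a plain Nim heap of size 9, so its Grundy value is 9.
Heap B is a plain Nim heap of size 11, so its Grundy value is 11.
By the Sprague-Grundy theorem, the Grundy value of a sum of independent games is the XOR of the component values.
Combined value = 9 XOR 11 = 2.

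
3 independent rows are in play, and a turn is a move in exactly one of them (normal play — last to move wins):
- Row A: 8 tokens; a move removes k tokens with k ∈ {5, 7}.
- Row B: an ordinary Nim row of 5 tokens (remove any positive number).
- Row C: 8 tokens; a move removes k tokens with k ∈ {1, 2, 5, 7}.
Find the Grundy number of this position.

Build the Grundy sequence for row A with g(k) = mex{g(k−s) : s ∈ {5, 7}, s ≤ k}:
g(0) = mex{} = 0
g(1) = mex{} = 0
g(2) = mex{} = 0
g(3) = mex{} = 0
g(4) = mex{} = 0
g(5) = mex{0} = 1
g(6) = mex{0} = 1
g(7) = mex{0} = 1
g(8) = mex{0} = 1
So g(8) = 1.
Row B is a plain Nim row of size 5, so its Grundy value is 5.
Build the Grundy sequence for row C with g(k) = mex{g(k−s) : s ∈ {1, 2, 5, 7}, s ≤ k}:
k:     0  1  2  3  4  5  6  7  8
g(k):  0  1  2  0  1  2  0  1  2
So g(8) = 2.
The value of a disjunctive sum is the nim-sum of the parts.
Combined value = 1 ⊕ 5 ⊕ 2 = 6.

6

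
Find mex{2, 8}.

0 is not in the set, so the mex is 0.

0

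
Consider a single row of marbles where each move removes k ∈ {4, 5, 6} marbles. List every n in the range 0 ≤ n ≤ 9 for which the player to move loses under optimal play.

0, 1, 2, 3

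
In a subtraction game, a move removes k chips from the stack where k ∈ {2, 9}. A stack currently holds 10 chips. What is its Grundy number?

1

Build the Grundy sequence with g(k) = mex{g(k−s) : s ∈ {2, 9}, s ≤ k}:
g(0) = mex{} = 0
g(1) = mex{} = 0
g(2) = mex{0} = 1
g(3) = mex{0} = 1
g(4) = mex{1} = 0
g(5) = mex{1} = 0
g(6) = mex{0} = 1
g(7) = mex{0} = 1
g(8) = mex{1} = 0
g(9) = mex{0,1} = 2
g(10) = mex{0} = 1
So g(10) = 1.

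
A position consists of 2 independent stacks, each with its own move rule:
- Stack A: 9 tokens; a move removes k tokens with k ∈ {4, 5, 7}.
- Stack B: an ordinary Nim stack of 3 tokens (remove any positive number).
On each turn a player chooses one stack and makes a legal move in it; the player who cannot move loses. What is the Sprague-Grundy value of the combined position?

Build the Grundy sequence for stack A with g(k) = mex{g(k−s) : s ∈ {4, 5, 7}, s ≤ k}:
g(0) = mex{} = 0
g(1) = mex{} = 0
g(2) = mex{} = 0
g(3) = mex{} = 0
g(4) = mex{0} = 1
g(5) = mex{0} = 1
g(6) = mex{0} = 1
g(7) = mex{0} = 1
g(8) = mex{0,1} = 2
g(9) = mex{0,1} = 2
So g(9) = 2.
Stack B is a plain Nim stack of size 3, so its Grundy value is 3.
The value of a disjunctive sum is the nim-sum of the parts.
Combined value = 2 ⊕ 3 = 1.

1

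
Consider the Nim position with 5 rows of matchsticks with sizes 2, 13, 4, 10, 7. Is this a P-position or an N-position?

Nim-sum: 2 XOR 13 XOR 4 XOR 10 XOR 7 = 6.
The nim-sum is 6 ≠ 0, so this is an N-position: the player to move can win.

N-position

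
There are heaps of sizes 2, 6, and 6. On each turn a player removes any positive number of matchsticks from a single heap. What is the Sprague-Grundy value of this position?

In binary:
  010  (2)
  110  (6)
  110  (6)
  ---
  010  (2)

2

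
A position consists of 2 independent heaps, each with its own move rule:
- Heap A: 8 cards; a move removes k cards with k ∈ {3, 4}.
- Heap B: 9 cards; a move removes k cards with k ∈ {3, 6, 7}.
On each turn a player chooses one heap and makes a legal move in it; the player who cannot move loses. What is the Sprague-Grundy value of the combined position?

3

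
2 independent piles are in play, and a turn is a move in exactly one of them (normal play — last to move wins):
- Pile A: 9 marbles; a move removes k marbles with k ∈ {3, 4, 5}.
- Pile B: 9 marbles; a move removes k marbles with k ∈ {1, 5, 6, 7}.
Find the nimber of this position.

3

For pile A, compute g(0), g(1), … with moves {3, 4, 5}:
k:     0  1  2  3  4  5  6  7  8  9
g(k):  0  0  0  1  1  1  2  2  0  0
So g(9) = 0.
For pile B, compute g(0), g(1), … with moves {1, 5, 6, 7}:
k:     0  1  2  3  4  5  6  7  8  9
g(k):  0  1  0  1  0  1  2  3  2  3
So g(9) = 3.
By the Sprague-Grundy theorem, the Grundy value of a sum of independent games is the XOR of the component values.
Combined value = 0 ⊕ 3 = 3.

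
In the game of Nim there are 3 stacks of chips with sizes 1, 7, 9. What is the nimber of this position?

Compute the nim-sum pairwise:
1 ⊕ 7 = 6
6 ⊕ 9 = 15

15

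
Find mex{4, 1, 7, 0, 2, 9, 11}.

3

The values 0, 1, 2 are all present; 3 is the first non-negative integer missing from the set.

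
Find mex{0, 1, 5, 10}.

The values 0, 1 are all present; 2 is the first non-negative integer missing from the set.

2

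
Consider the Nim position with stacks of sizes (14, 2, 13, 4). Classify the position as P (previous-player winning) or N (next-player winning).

N-position

In binary:
  1110  (14)
  0010  (2)
  1101  (13)
  0100  (4)
  ----
  0101  (5)
The nim-sum is 5 ≠ 0, so this is an N-position: the player to move can win.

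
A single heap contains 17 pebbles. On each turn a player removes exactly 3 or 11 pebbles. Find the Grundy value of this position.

1

Build the Grundy sequence with g(k) = mex{g(k−s) : s ∈ {3, 11}, s ≤ k}:
k:     0  1  2  3  4  5  6  7  8  9 10 11 12 13 14 15 16 17
g(k):  0  0  0  1  1  1  0  0  0  1  1  1  2  2  0  0  0  1
So g(17) = 1.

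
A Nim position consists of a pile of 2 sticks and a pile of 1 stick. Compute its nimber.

3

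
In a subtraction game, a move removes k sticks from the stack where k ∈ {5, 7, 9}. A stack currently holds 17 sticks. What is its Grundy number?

0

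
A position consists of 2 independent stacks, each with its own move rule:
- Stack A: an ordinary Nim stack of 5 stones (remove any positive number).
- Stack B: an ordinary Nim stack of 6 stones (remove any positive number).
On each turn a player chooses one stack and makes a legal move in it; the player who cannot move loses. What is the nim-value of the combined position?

3

Stack A is a plain Nim stack of size 5, so its Grundy value is 5.
Stack B is a plain Nim stack of size 6, so its Grundy value is 6.
By the Sprague-Grundy theorem, the Grundy value of a sum of independent games is the XOR of the component values.
Combined value = 5 ⊕ 6 = 3.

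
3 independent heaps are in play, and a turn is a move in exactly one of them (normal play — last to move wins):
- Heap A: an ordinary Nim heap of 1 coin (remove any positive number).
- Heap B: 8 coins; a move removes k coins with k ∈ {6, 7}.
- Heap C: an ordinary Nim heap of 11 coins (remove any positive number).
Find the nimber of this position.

Heap A is a plain Nim heap of size 1, so its Grundy value is 1.
Build the Grundy sequence for heap B with g(k) = mex{g(k−s) : s ∈ {6, 7}, s ≤ k}:
k:     0  1  2  3  4  5  6  7  8
g(k):  0  0  0  0  0  0  1  1  1
So g(8) = 1.
Heap C is a plain Nim heap of size 11, so its Grundy value is 11.
By the Sprague-Grundy theorem, the Grundy value of a sum of independent games is the XOR of the component values.
Combined value = 1 ⊕ 1 ⊕ 11 = 11.

11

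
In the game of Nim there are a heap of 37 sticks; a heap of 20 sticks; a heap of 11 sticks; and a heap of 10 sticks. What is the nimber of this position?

48

Bitwise XOR of the heap sizes:
  100101  (37)
  010100  (20)
  001011  (11)
  001010  (10)
  ------
  110000  (48)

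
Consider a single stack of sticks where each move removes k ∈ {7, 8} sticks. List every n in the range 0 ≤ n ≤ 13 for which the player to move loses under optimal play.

0, 1, 2, 3, 4, 5, 6

Build the Grundy sequence with g(k) = mex{g(k−s) : s ∈ {7, 8}, s ≤ k}:
k:     0  1  2  3  4  5  6  7  8  9 10 11 12 13
g(k):  0  0  0  0  0  0  0  1  1  1  1  1  1  1
The P-positions (g = 0) in 0..13 are 0, 1, 2, 3, 4, 5, 6.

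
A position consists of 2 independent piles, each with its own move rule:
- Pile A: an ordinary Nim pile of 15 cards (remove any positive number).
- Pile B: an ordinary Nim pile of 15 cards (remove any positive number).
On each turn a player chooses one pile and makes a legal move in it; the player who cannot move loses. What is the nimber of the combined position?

0

Pile A is a plain Nim pile of size 15, so its Grundy value is 15.
Pile B is a plain Nim pile of size 15, so its Grundy value is 15.
By the Sprague-Grundy theorem, the Grundy value of a sum of independent games is the XOR of the component values.
Combined value = 15 XOR 15 = 0.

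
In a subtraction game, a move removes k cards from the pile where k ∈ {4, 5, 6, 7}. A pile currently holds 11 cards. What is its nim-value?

0

Build the Grundy sequence with g(k) = mex{g(k−s) : s ∈ {4, 5, 6, 7}, s ≤ k}:
k:     0  1  2  3  4  5  6  7  8  9 10 11
g(k):  0  0  0  0  1  1  1  1  2  2  2  0
So g(11) = 0.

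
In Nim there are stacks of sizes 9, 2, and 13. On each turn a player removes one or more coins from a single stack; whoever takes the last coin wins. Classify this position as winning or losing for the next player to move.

Winning position

Compute the nim-sum pairwise:
9 XOR 2 = 11
11 XOR 13 = 6
The nim-sum is 6 ≠ 0, so this is an N-position: the player to move can win.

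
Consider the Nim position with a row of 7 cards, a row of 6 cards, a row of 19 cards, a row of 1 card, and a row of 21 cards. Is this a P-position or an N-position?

Nim-sum: 7 XOR 6 XOR 19 XOR 1 XOR 21 = 6.
The nim-sum is 6 ≠ 0, so this is an N-position: the player to move can win.

N-position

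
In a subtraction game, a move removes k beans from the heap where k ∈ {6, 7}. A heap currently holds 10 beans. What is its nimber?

Build the Grundy sequence with g(k) = mex{g(k−s) : s ∈ {6, 7}, s ≤ k}:
g(0) = mex{} = 0
g(1) = mex{} = 0
g(2) = mex{} = 0
g(3) = mex{} = 0
g(4) = mex{} = 0
g(5) = mex{} = 0
g(6) = mex{0} = 1
g(7) = mex{0} = 1
g(8) = mex{0} = 1
g(9) = mex{0} = 1
g(10) = mex{0} = 1
So g(10) = 1.

1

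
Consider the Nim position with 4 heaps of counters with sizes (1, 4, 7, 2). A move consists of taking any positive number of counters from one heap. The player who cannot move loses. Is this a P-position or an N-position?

P-position

Write each in binary and XOR column by column:
  001  (1)
  100  (4)
  111  (7)
  010  (2)
  ---
  000  (0)
The nim-sum is 0, so this is a P-position: the player to move is in a losing position under optimal play.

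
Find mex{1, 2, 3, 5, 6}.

0

0 is not in the set, so the mex is 0.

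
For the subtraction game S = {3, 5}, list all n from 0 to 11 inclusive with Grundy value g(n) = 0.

Grundy values for subtraction set {3, 5}:
k:     0  1  2  3  4  5  6  7  8  9 10 11
g(k):  0  0  0  1  1  1  2  2  0  0  0  1
The P-positions (g = 0) in 0..11 are 0, 1, 2, 8, 9, 10.

0, 1, 2, 8, 9, 10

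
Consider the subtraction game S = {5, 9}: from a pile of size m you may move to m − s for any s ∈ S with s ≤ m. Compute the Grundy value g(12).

Build the Grundy sequence with g(k) = mex{g(k−s) : s ∈ {5, 9}, s ≤ k}:
g(0) = mex{} = 0
g(1) = mex{} = 0
g(2) = mex{} = 0
g(3) = mex{} = 0
g(4) = mex{} = 0
g(5) = mex{0} = 1
g(6) = mex{0} = 1
g(7) = mex{0} = 1
g(8) = mex{0} = 1
g(9) = mex{0} = 1
g(10) = mex{0,1} = 2
g(11) = mex{0,1} = 2
g(12) = mex{0,1} = 2
So g(12) = 2.

2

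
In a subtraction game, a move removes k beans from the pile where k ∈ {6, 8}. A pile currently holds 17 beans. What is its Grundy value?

Compute g(0), g(1), … for moves {6, 8}:
k:     0  1  2  3  4  5  6  7  8  9 10 11 12 13 14 15 16 17
g(k):  0  0  0  0  0  0  1  1  1  1  1  1  2  2  0  0  0  0
So g(17) = 0.

0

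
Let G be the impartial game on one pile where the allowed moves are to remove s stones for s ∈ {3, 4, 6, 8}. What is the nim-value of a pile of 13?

0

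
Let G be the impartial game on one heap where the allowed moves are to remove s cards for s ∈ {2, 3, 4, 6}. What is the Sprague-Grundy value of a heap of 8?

0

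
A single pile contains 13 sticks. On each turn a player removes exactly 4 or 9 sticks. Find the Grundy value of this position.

0

Compute g(0), g(1), … for moves {4, 9}:
g(0) = mex{} = 0
g(1) = mex{} = 0
g(2) = mex{} = 0
g(3) = mex{} = 0
g(4) = mex{0} = 1
g(5) = mex{0} = 1
g(6) = mex{0} = 1
g(7) = mex{0} = 1
g(8) = mex{1} = 0
g(9) = mex{0,1} = 2
g(10) = mex{0,1} = 2
g(11) = mex{0,1} = 2
g(12) = mex{0} = 1
g(13) = mex{1,2} = 0
So g(13) = 0.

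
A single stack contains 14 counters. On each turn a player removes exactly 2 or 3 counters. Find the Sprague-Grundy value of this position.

2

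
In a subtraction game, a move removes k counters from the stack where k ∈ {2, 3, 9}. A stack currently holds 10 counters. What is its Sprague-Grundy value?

Compute g(0), g(1), … for moves {2, 3, 9}:
g(0) = mex{} = 0
g(1) = mex{} = 0
g(2) = mex{0} = 1
g(3) = mex{0} = 1
g(4) = mex{0,1} = 2
g(5) = mex{1} = 0
g(6) = mex{1,2} = 0
g(7) = mex{0,2} = 1
g(8) = mex{0} = 1
g(9) = mex{0,1} = 2
g(10) = mex{0,1} = 2
So g(10) = 2.

2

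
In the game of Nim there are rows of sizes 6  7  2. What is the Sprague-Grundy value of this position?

3

Compute the nim-sum pairwise:
6 ^ 7 = 1
1 ^ 2 = 3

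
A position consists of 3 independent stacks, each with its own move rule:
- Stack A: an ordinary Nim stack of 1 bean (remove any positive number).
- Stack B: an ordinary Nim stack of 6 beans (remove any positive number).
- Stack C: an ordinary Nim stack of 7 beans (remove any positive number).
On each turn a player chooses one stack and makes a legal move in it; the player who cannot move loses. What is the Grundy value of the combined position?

0

Stack A is a plain Nim stack of size 1, so its Grundy value is 1.
Stack B is a plain Nim stack of size 6, so its Grundy value is 6.
Stack C is a plain Nim stack of size 7, so its Grundy value is 7.
By the Sprague-Grundy theorem, the Grundy value of a sum of independent games is the XOR of the component values.
Combined value = 1 ⊕ 6 ⊕ 7 = 0.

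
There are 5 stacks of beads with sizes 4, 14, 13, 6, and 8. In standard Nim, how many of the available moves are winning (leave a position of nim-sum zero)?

Nim-sum: 4 ^ 14 ^ 13 ^ 6 ^ 8 = 9.
The overall nim-sum is X = 9. A stack of size p has a winning move iff p XOR X < p (reduce it to p XOR X).
  4: 4 XOR 9 = 13 ≥ 4 — no move.
  14: 14 XOR 9 = 7 < 14 — winning move (to 7).
  13: 13 XOR 9 = 4 < 13 — winning move (to 4).
  6: 6 XOR 9 = 15 ≥ 6 — no move.
  8: 8 XOR 9 = 1 < 8 — winning move (to 1).
That gives 3 winning moves.

3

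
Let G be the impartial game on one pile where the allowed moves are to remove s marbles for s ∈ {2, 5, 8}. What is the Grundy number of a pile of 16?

Compute g(0), g(1), … for moves {2, 5, 8}:
k:     0  1  2  3  4  5  6  7  8  9 10 11 12 13 14 15 16
g(k):  0  0  1  1  0  2  1  0  2  1  0  0  1  1  0  2  1
So g(16) = 1.

1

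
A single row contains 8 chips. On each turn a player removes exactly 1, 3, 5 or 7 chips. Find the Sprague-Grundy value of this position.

0

Compute g(0), g(1), … for moves {1, 3, 5, 7}:
g(0) = mex{} = 0
g(1) = mex{0} = 1
g(2) = mex{1} = 0
g(3) = mex{0} = 1
g(4) = mex{1} = 0
g(5) = mex{0} = 1
g(6) = mex{1} = 0
g(7) = mex{0} = 1
g(8) = mex{1} = 0
So g(8) = 0.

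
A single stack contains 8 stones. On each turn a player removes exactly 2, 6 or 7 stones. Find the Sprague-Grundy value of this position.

2

Grundy values for subtraction set {2, 6, 7}:
k:     0  1  2  3  4  5  6  7  8
g(k):  0  0  1  1  0  0  1  1  2
So g(8) = 2.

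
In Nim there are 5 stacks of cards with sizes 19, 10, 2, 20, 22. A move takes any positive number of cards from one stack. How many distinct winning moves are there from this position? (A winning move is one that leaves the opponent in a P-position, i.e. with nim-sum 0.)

Compute the nim-sum pairwise:
19 XOR 10 = 25
25 XOR 2 = 27
27 XOR 20 = 15
15 XOR 22 = 25
The overall nim-sum is X = 25. A stack of size p has a winning move iff p XOR X < p (reduce it to p XOR X).
  19: 19 XOR 25 = 10 < 19 — winning move (to 10).
  10: 10 XOR 25 = 19 ≥ 10 — no move.
  2: 2 XOR 25 = 27 ≥ 2 — no move.
  20: 20 XOR 25 = 13 < 20 — winning move (to 13).
  22: 22 XOR 25 = 15 < 22 — winning move (to 15).
That gives 3 winning moves.

3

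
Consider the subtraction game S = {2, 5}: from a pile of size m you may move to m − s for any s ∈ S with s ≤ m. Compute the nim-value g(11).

Compute g(0), g(1), … for moves {2, 5}:
g(0) = mex{} = 0
g(1) = mex{} = 0
g(2) = mex{0} = 1
g(3) = mex{0} = 1
g(4) = mex{1} = 0
g(5) = mex{0,1} = 2
g(6) = mex{0} = 1
g(7) = mex{1,2} = 0
g(8) = mex{1} = 0
g(9) = mex{0} = 1
g(10) = mex{0,2} = 1
g(11) = mex{1} = 0
So g(11) = 0.

0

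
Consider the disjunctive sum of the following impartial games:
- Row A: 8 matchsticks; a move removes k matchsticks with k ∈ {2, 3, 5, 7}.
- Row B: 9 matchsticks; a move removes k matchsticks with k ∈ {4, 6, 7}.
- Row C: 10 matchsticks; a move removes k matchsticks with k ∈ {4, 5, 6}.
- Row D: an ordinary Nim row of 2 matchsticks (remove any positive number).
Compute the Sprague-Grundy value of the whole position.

4

Grundy values for row A (subtraction set {2, 3, 5, 7}):
k:     0  1  2  3  4  5  6  7  8
g(k):  0  0  1  1  2  2  3  3  4
So g(8) = 4.
Grundy values for row B (subtraction set {4, 6, 7}):
k:     0  1  2  3  4  5  6  7  8  9
g(k):  0  0  0  0  1  1  1  1  2  2
So g(9) = 2.
For row C, compute g(0), g(1), … with moves {4, 5, 6}:
k:     0  1  2  3  4  5  6  7  8  9 10
g(k):  0  0  0  0  1  1  1  1  2  2  0
So g(10) = 0.
Row D is a plain Nim row of size 2, so its Grundy value is 2.
By the Sprague-Grundy theorem, the Grundy value of a sum of independent games is the XOR of the component values.
Combined value = 4 ⊕ 2 ⊕ 0 ⊕ 2 = 4.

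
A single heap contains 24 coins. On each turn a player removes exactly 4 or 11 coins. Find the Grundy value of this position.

Grundy values for subtraction set {4, 11}:
k:     0  1  2  3  4  5  6  7  8  9 10 11 12 13 14 15 16 17 18 19 20 21 22 23 24
g(k):  0  0  0  0  1  1  1  1  0  0  0  2  1  1  1  0  0  0  0  1  1  1  1  0  0
So g(24) = 0.

0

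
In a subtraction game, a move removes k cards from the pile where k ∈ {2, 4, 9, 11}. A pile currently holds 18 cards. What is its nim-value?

Grundy values for subtraction set {2, 4, 9, 11}:
k:     0  1  2  3  4  5  6  7  8  9 10 11 12 13 14 15 16 17 18
g(k):  0  0  1  1  2  2  0  0  1  1  2  2  3  0  0  1  1  2  2
So g(18) = 2.

2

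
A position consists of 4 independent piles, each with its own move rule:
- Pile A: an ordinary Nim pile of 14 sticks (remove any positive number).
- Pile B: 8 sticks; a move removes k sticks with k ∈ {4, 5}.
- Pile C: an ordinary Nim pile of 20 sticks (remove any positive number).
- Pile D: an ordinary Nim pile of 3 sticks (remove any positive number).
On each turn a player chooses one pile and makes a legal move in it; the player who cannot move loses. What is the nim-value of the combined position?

Pile A is a plain Nim pile of size 14, so its Grundy value is 14.
Build the Grundy sequence for pile B with g(k) = mex{g(k−s) : s ∈ {4, 5}, s ≤ k}:
g(0) = mex{} = 0
g(1) = mex{} = 0
g(2) = mex{} = 0
g(3) = mex{} = 0
g(4) = mex{0} = 1
g(5) = mex{0} = 1
g(6) = mex{0} = 1
g(7) = mex{0} = 1
g(8) = mex{0,1} = 2
So g(8) = 2.
Pile C is a plain Nim pile of size 20, so its Grundy value is 20.
Pile D is a plain Nim pile of size 3, so its Grundy value is 3.
The value of a disjunctive sum is the nim-sum of the parts.
Combined value = 14 XOR 2 XOR 20 XOR 3 = 27.

27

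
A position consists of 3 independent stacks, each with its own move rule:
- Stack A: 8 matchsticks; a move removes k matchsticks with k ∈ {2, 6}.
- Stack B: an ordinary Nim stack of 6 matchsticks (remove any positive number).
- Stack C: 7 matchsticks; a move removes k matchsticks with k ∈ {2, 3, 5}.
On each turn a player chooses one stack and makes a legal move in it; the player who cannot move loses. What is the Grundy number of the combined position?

6

For stack A, compute g(0), g(1), … with moves {2, 6}:
g(0) = mex{} = 0
g(1) = mex{} = 0
g(2) = mex{0} = 1
g(3) = mex{0} = 1
g(4) = mex{1} = 0
g(5) = mex{1} = 0
g(6) = mex{0} = 1
g(7) = mex{0} = 1
g(8) = mex{1} = 0
So g(8) = 0.
Stack B is a plain Nim stack of size 6, so its Grundy value is 6.
Build the Grundy sequence for stack C with g(k) = mex{g(k−s) : s ∈ {2, 3, 5}, s ≤ k}:
k:     0  1  2  3  4  5  6  7
g(k):  0  0  1  1  2  2  3  0
So g(7) = 0.
The value of a disjunctive sum is the nim-sum of the parts.
Combined value = 0 XOR 6 XOR 0 = 6.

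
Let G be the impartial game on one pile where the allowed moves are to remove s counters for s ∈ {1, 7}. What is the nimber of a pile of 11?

Compute g(0), g(1), … for moves {1, 7}:
g(0) = mex{} = 0
g(1) = mex{0} = 1
g(2) = mex{1} = 0
g(3) = mex{0} = 1
g(4) = mex{1} = 0
g(5) = mex{0} = 1
g(6) = mex{1} = 0
g(7) = mex{0} = 1
g(8) = mex{1} = 0
g(9) = mex{0} = 1
g(10) = mex{1} = 0
g(11) = mex{0} = 1
So g(11) = 1.

1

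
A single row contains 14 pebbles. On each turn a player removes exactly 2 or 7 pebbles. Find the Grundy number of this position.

0

Grundy values for subtraction set {2, 7}:
g(0) = mex{} = 0
g(1) = mex{} = 0
g(2) = mex{0} = 1
g(3) = mex{0} = 1
g(4) = mex{1} = 0
g(5) = mex{1} = 0
g(6) = mex{0} = 1
g(7) = mex{0} = 1
g(8) = mex{0,1} = 2
g(9) = mex{1} = 0
g(10) = mex{1,2} = 0
g(11) = mex{0} = 1
g(12) = mex{0} = 1
g(13) = mex{1} = 0
g(14) = mex{1} = 0
So g(14) = 0.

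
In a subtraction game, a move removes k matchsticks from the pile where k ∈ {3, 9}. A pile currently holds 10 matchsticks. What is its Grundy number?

Compute g(0), g(1), … for moves {3, 9}:
g(0) = mex{} = 0
g(1) = mex{} = 0
g(2) = mex{} = 0
g(3) = mex{0} = 1
g(4) = mex{0} = 1
g(5) = mex{0} = 1
g(6) = mex{1} = 0
g(7) = mex{1} = 0
g(8) = mex{1} = 0
g(9) = mex{0} = 1
g(10) = mex{0} = 1
So g(10) = 1.

1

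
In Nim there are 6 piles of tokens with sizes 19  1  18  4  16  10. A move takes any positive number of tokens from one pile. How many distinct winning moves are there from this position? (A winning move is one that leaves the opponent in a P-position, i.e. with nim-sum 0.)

3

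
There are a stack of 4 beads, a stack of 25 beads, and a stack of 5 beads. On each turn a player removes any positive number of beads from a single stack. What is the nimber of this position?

Nim-sum: 4 ⊕ 25 ⊕ 5 = 24.

24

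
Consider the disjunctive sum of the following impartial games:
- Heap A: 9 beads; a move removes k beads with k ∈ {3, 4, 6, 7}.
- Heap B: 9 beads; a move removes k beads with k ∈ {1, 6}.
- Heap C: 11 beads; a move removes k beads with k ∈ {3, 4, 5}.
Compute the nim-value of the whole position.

2

For heap A, compute g(0), g(1), … with moves {3, 4, 6, 7}:
k:     0  1  2  3  4  5  6  7  8  9
g(k):  0  0  0  1  1  1  2  2  2  3
So g(9) = 3.
Grundy values for heap B (subtraction set {1, 6}):
g(0) = mex{} = 0
g(1) = mex{0} = 1
g(2) = mex{1} = 0
g(3) = mex{0} = 1
g(4) = mex{1} = 0
g(5) = mex{0} = 1
g(6) = mex{0,1} = 2
g(7) = mex{1,2} = 0
g(8) = mex{0} = 1
g(9) = mex{1} = 0
So g(9) = 0.
Grundy values for heap C (subtraction set {3, 4, 5}):
k:     0  1  2  3  4  5  6  7  8  9 10 11
g(k):  0  0  0  1  1  1  2  2  0  0  0  1
So g(11) = 1.
The value of a disjunctive sum is the nim-sum of the parts.
Combined value = 3 ⊕ 0 ⊕ 1 = 2.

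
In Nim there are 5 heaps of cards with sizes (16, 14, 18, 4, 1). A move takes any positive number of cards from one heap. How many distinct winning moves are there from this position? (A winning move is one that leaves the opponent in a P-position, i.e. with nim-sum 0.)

1

Compute the nim-sum pairwise:
16 ^ 14 = 30
30 ^ 18 = 12
12 ^ 4 = 8
8 ^ 1 = 9
The overall nim-sum is X = 9. A heap of size p has a winning move iff p XOR X < p (reduce it to p XOR X).
  16: 16 XOR 9 = 25 ≥ 16 — no move.
  14: 14 XOR 9 = 7 < 14 — winning move (to 7).
  18: 18 XOR 9 = 27 ≥ 18 — no move.
  4: 4 XOR 9 = 13 ≥ 4 — no move.
  1: 1 XOR 9 = 8 ≥ 1 — no move.
That gives 1 winning move.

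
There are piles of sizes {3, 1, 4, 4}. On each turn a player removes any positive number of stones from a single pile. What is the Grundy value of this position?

2

Compute the nim-sum pairwise:
3 XOR 1 = 2
2 XOR 4 = 6
6 XOR 4 = 2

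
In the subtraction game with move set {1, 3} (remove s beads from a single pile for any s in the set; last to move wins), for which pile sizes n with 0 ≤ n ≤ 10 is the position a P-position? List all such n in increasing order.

0, 2, 4, 6, 8, 10

Grundy values for subtraction set {1, 3}:
g(0) = mex{} = 0
g(1) = mex{0} = 1
g(2) = mex{1} = 0
g(3) = mex{0} = 1
g(4) = mex{1} = 0
g(5) = mex{0} = 1
g(6) = mex{1} = 0
g(7) = mex{0} = 1
g(8) = mex{1} = 0
g(9) = mex{0} = 1
g(10) = mex{1} = 0
The P-positions (g = 0) in 0..10 are 0, 2, 4, 6, 8, 10.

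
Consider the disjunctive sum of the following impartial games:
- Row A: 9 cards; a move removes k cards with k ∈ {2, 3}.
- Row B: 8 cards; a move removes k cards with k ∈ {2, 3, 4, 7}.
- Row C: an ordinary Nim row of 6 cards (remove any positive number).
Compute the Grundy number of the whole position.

5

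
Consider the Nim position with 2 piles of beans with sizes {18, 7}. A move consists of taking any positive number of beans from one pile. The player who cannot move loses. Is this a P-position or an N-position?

Bitwise XOR of the heap sizes:
  10010  (18)
  00111  (7)
  -----
  10101  (21)
The nim-sum is 21 ≠ 0, so this is an N-position: the player to move can win.

N-position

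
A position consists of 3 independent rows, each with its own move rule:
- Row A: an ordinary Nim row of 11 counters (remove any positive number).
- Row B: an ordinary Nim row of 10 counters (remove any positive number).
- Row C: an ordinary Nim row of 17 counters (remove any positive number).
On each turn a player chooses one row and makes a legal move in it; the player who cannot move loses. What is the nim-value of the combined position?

16

Row A is a plain Nim row of size 11, so its Grundy value is 11.
Row B is a plain Nim row of size 10, so its Grundy value is 10.
Row C is a plain Nim row of size 17, so its Grundy value is 17.
The value of a disjunctive sum is the nim-sum of the parts.
Combined value = 11 XOR 10 XOR 17 = 16.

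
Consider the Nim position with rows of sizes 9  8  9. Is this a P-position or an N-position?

N-position

Nim-sum: 9 XOR 8 XOR 9 = 8.
The nim-sum is 8 ≠ 0, so this is an N-position: the player to move can win.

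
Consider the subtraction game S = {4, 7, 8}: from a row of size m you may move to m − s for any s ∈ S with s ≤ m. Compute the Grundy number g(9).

Grundy values for subtraction set {4, 7, 8}:
g(0) = mex{} = 0
g(1) = mex{} = 0
g(2) = mex{} = 0
g(3) = mex{} = 0
g(4) = mex{0} = 1
g(5) = mex{0} = 1
g(6) = mex{0} = 1
g(7) = mex{0} = 1
g(8) = mex{0,1} = 2
g(9) = mex{0,1} = 2
So g(9) = 2.

2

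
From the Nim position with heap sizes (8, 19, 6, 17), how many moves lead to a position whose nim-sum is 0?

1

In binary:
  01000  (8)
  10011  (19)
  00110  (6)
  10001  (17)
  -----
  01100  (12)
The overall nim-sum is X = 12. A heap of size p has a winning move iff p XOR X < p (reduce it to p XOR X).
  8: 8 XOR 12 = 4 < 8 — winning move (to 4).
  19: 19 XOR 12 = 31 ≥ 19 — no move.
  6: 6 XOR 12 = 10 ≥ 6 — no move.
  17: 17 XOR 12 = 29 ≥ 17 — no move.
That gives 1 winning move.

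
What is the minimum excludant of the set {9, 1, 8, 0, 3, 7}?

2

The values 0, 1 are all present; 2 is the first non-negative integer missing from the set.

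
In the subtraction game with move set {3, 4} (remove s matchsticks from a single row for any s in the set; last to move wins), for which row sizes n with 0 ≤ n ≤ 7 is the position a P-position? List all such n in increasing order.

0, 1, 2, 7

Compute g(0), g(1), … for moves {3, 4}:
k:     0  1  2  3  4  5  6  7
g(k):  0  0  0  1  1  1  2  0
The P-positions (g = 0) in 0..7 are 0, 1, 2, 7.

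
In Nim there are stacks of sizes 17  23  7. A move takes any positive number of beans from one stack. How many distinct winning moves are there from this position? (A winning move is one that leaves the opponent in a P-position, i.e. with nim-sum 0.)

3

Compute the nim-sum pairwise:
17 ^ 23 = 6
6 ^ 7 = 1
The overall nim-sum is X = 1. A stack of size p has a winning move iff p XOR X < p (reduce it to p XOR X).
  17: 17 XOR 1 = 16 < 17 — winning move (to 16).
  23: 23 XOR 1 = 22 < 23 — winning move (to 22).
  7: 7 XOR 1 = 6 < 7 — winning move (to 6).
That gives 3 winning moves.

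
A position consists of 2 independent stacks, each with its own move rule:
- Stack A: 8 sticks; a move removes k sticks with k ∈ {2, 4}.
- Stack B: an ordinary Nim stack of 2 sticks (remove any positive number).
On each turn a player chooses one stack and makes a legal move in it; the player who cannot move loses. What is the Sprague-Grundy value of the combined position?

For stack A, compute g(0), g(1), … with moves {2, 4}:
g(0) = mex{} = 0
g(1) = mex{} = 0
g(2) = mex{0} = 1
g(3) = mex{0} = 1
g(4) = mex{0,1} = 2
g(5) = mex{0,1} = 2
g(6) = mex{1,2} = 0
g(7) = mex{1,2} = 0
g(8) = mex{0,2} = 1
So g(8) = 1.
Stack B is a plain Nim stack of size 2, so its Grundy value is 2.
By the Sprague-Grundy theorem, the Grundy value of a sum of independent games is the XOR of the component values.
Combined value = 1 ⊕ 2 = 3.

3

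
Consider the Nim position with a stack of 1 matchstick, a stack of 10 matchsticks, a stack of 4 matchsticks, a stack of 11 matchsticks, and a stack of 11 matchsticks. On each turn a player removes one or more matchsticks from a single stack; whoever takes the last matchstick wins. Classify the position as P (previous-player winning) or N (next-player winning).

N-position

Bitwise XOR of the heap sizes:
  0001  (1)
  1010  (10)
  0100  (4)
  1011  (11)
  1011  (11)
  ----
  1111  (15)
The nim-sum is 15 ≠ 0, so this is an N-position: the player to move can win.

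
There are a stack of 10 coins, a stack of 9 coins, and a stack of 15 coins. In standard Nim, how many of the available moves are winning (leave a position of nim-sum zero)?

Compute the nim-sum pairwise:
10 XOR 9 = 3
3 XOR 15 = 12
The overall nim-sum is X = 12. A stack of size p has a winning move iff p XOR X < p (reduce it to p XOR X).
  10: 10 XOR 12 = 6 < 10 — winning move (to 6).
  9: 9 XOR 12 = 5 < 9 — winning move (to 5).
  15: 15 XOR 12 = 3 < 15 — winning move (to 3).
That gives 3 winning moves.

3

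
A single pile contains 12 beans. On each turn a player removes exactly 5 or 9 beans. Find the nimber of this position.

Grundy values for subtraction set {5, 9}:
g(0) = mex{} = 0
g(1) = mex{} = 0
g(2) = mex{} = 0
g(3) = mex{} = 0
g(4) = mex{} = 0
g(5) = mex{0} = 1
g(6) = mex{0} = 1
g(7) = mex{0} = 1
g(8) = mex{0} = 1
g(9) = mex{0} = 1
g(10) = mex{0,1} = 2
g(11) = mex{0,1} = 2
g(12) = mex{0,1} = 2
So g(12) = 2.

2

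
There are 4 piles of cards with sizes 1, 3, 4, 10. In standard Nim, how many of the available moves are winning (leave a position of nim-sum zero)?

Nim-sum: 1 ^ 3 ^ 4 ^ 10 = 12.
The overall nim-sum is X = 12. A pile of size p has a winning move iff p XOR X < p (reduce it to p XOR X).
  1: 1 XOR 12 = 13 ≥ 1 — no move.
  3: 3 XOR 12 = 15 ≥ 3 — no move.
  4: 4 XOR 12 = 8 ≥ 4 — no move.
  10: 10 XOR 12 = 6 < 10 — winning move (to 6).
That gives 1 winning move.

1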